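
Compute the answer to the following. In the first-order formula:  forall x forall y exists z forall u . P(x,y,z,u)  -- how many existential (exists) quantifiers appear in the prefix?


Quantifier prefix: forall x forall y exists z forall u
Mark each quantifier type:
  U U E U
Universal count = 3, Existential count = 1
Asked for existential (exists) quantifiers: 1

1


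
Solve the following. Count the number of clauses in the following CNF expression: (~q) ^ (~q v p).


A CNF formula is a conjunction of clauses.
Clauses are separated by ^.
Counting the conjuncts: 2 clauses.

2


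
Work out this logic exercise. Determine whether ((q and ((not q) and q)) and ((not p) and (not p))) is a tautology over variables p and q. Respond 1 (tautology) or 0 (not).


Check all 4 assignments:
p=0, q=0: 0
p=0, q=1: 0
p=1, q=0: 0
p=1, q=1: 0
Satisfying count = 0/4.
Tautology iff count = 4: no.

0


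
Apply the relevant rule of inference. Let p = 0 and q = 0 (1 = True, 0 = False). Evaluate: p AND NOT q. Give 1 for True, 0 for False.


p = 0, q = 0
Operation: p AND NOT q
Evaluate: 0 AND NOT 0 = 0

0


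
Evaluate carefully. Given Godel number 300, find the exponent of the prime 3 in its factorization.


Factorize 300 by dividing by 3 repeatedly.
Division steps: 3 divides 300 exactly 1 time(s).
Exponent of 3 = 1

1


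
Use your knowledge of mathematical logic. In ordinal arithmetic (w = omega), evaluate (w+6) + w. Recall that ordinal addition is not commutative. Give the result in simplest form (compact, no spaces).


Compute (w+6) + w.
Ordinal + is associative but NOT commutative; for finite n>0, n + w = w but w + n stays w+n.
(w+6) + w = w + (6+w) = w + w = w*2 (the finite tail 6 is absorbed by the right w).
Result = w*2

w*2


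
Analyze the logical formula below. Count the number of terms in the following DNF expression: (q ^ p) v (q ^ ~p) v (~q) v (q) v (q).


A DNF formula is a disjunction of terms (conjunctions).
Terms are separated by v.
Counting the disjuncts: 5 terms.

5


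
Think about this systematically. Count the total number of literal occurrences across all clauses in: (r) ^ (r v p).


Counting literals in each clause:
Clause 1: 1 literal(s)
Clause 2: 2 literal(s)
Total = 3

3


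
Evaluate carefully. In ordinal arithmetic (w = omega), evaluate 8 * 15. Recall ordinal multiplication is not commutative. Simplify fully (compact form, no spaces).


Compute 8 * 15.
Ordinal * is associative and left-distributive over +, but NOT commutative; for finite n>1, n*w = w but w*n stays w*n.
Both finite; ordinal * agrees with natural *: 8 * 15 = 120.
Result = 120

120


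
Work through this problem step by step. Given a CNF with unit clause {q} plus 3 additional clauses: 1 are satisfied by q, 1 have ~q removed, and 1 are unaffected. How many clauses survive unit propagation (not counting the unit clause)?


Satisfied (removed): 1
Shortened (remain): 1
Unchanged (remain): 1
Remaining = 1 + 1 = 2

2


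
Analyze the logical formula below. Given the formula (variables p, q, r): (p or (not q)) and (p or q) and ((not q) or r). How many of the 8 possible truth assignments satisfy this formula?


Evaluate all 8 assignments for p, q, r:
p=0, q=0, r=0: 0
p=0, q=0, r=1: 0
p=0, q=1, r=0: 0
p=0, q=1, r=1: 0
p=1, q=0, r=0: 1
p=1, q=0, r=1: 1
p=1, q=1, r=0: 0
p=1, q=1, r=1: 1
Satisfying count = 3

3


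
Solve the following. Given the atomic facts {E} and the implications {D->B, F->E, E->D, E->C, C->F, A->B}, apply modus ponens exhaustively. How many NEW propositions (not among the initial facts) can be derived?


Initial facts: {E}
Apply modus ponens to closure:
  E and E->D  =>  D
  E and E->C  =>  C
  C and C->F  =>  F
  D and D->B  =>  B
Final known: {B, C, D, E, F}
New propositions: {B, C, D, F}
Count = 4

4


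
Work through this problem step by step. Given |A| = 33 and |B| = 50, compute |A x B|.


The Cartesian product A x B contains all ordered pairs (a, b).
|A x B| = |A| * |B| = 33 * 50 = 1650

1650


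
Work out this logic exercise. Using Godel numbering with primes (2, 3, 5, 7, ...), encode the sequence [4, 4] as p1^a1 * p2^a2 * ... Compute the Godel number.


Encode each element as an exponent of the corresponding prime:
  2^4 = 16
  3^4 = 81
Product = 16 * 81 = 1296

1296


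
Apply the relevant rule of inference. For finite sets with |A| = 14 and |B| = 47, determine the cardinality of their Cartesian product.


The Cartesian product A x B contains all ordered pairs (a, b).
|A x B| = |A| * |B| = 14 * 47 = 658

658


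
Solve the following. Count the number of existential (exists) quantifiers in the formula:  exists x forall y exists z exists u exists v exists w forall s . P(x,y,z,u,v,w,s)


Quantifier prefix: exists x forall y exists z exists u exists v exists w forall s
Mark each quantifier type:
  E U E E E E U
Universal count = 2, Existential count = 5
Asked for existential (exists) quantifiers: 5

5


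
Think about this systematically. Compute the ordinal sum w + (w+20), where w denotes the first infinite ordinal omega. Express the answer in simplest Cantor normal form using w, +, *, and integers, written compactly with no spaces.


Compute w + (w+20).
Ordinal + is associative but NOT commutative; for finite n>0, n + w = w but w + n stays w+n.
w + (w+20) = (w+w) + 20 = w*2+20.
Result = w*2+20

w*2+20


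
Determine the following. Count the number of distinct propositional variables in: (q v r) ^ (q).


Identify each variable that appears in the formula.
Variables found: q, r
Count = 2

2


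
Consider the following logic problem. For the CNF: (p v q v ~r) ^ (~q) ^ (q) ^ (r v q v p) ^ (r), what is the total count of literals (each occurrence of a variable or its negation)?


Counting literals in each clause:
Clause 1: 3 literal(s)
Clause 2: 1 literal(s)
Clause 3: 1 literal(s)
Clause 4: 3 literal(s)
Clause 5: 1 literal(s)
Total = 9

9


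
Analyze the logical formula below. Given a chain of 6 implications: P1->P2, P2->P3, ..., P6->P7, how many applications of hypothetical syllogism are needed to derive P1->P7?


With 6 implications in a chain connecting 7 propositions:
P1->P2, P2->P3, ..., P6->P7
Steps needed = (number of implications) - 1 = 6 - 1 = 5

5


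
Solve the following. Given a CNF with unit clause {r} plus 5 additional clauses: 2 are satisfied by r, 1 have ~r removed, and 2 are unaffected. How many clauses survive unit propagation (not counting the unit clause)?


Satisfied (removed): 2
Shortened (remain): 1
Unchanged (remain): 2
Remaining = 1 + 2 = 3

3


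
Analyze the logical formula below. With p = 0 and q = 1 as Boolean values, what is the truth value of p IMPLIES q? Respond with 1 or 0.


p = 0, q = 1
Operation: p IMPLIES q
Evaluate: 0 IMPLIES 1 = 1

1


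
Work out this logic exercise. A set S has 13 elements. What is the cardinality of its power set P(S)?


The power set of a set with n elements has 2^n elements.
|P(S)| = 2^13 = 8192

8192


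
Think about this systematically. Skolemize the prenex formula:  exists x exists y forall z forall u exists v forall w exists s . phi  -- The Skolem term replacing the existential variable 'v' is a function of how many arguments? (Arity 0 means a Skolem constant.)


Quantifier prefix: exists x exists y forall z forall u exists v forall w exists s
'v' is existentially quantified at position 5.
Universal variables preceding it: z, u
Skolem function arity = 2

2


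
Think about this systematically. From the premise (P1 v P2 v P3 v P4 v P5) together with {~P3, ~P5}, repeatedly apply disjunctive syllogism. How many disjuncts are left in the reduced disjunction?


Original disjuncts (5): P1, P2, P3, P4, P5
Negated (eliminate): ~P3, ~P5
Remaining disjuncts: P1, P2, P4
Count = 5 - 2 = 3

3


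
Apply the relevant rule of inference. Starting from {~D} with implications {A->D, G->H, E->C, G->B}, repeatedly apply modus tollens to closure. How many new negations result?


Initial negated facts: {~D}
Apply modus tollens to closure:
  ~D and A->D  =>  ~A
Final negated: {~A, ~D}
New negations: {~A}
Count = 1

1


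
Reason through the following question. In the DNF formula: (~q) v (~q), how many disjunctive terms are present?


A DNF formula is a disjunction of terms (conjunctions).
Terms are separated by v.
Counting the disjuncts: 2 terms.

2


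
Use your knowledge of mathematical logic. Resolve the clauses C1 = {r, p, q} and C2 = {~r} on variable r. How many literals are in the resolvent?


Remove r from C1 and ~r from C2.
C1 remainder: {p, q}
C2 remainder: {}
Union (resolvent): {p, q}
Resolvent has 2 literal(s).

2


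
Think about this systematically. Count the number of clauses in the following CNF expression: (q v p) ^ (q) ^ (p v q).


A CNF formula is a conjunction of clauses.
Clauses are separated by ^.
Counting the conjuncts: 3 clauses.

3


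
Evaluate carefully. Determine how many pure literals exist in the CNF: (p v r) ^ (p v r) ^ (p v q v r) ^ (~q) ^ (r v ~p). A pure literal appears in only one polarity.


Check each variable for pure literal status:
p: mixed (not pure)
q: mixed (not pure)
r: pure positive
Pure literal count = 1

1


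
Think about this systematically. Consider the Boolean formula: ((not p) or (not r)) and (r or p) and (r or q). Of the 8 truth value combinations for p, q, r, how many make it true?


Evaluate all 8 assignments for p, q, r:
p=0, q=0, r=0: 0
p=0, q=0, r=1: 1
p=0, q=1, r=0: 0
p=0, q=1, r=1: 1
p=1, q=0, r=0: 0
p=1, q=0, r=1: 0
p=1, q=1, r=0: 1
p=1, q=1, r=1: 0
Satisfying count = 3

3


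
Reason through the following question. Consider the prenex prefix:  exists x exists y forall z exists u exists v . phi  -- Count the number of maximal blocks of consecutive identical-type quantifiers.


Quantifier-type sequence: E E A E E  (A=forall, E=exists)
Group into maximal same-type runs:
  Ex2 | Ax1 | Ex2
Number of blocks = 3

3


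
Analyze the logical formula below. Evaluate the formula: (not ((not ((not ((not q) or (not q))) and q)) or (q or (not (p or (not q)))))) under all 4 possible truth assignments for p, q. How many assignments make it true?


Check all 4 assignments:
p=0, q=0: 0
p=0, q=1: 0
p=1, q=0: 0
p=1, q=1: 0
Count of True = 0

0


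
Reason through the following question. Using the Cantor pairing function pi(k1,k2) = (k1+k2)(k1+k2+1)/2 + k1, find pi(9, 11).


k1 + k2 = 20
(k1+k2)(k1+k2+1)/2 = 20 * 21 / 2 = 210
pi = 210 + 9 = 219

219


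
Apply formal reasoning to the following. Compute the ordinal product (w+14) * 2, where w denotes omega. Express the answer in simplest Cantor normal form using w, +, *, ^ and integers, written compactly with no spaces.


Compute (w+14) * 2.
Ordinal * is associative and left-distributive over +, but NOT commutative; for finite n>1, n*w = w but w*n stays w*n.
(w+14) * 2 = (w+14) repeated 2 times. Each intermediate +14 is absorbed by the following w; only the last survives: w*2+14.
Result = w*2+14

w*2+14


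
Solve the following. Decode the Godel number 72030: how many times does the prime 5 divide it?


Factorize 72030 by dividing by 5 repeatedly.
Division steps: 5 divides 72030 exactly 1 time(s).
Exponent of 5 = 1

1


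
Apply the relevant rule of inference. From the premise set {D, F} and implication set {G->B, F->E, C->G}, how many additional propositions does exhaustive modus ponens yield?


Initial facts: {D, F}
Apply modus ponens to closure:
  F and F->E  =>  E
Final known: {D, E, F}
New propositions: {E}
Count = 1

1


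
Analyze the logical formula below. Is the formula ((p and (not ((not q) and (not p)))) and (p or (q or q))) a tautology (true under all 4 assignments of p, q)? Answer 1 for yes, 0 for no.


Check all 4 assignments:
p=0, q=0: 0
p=0, q=1: 0
p=1, q=0: 1
p=1, q=1: 1
Satisfying count = 2/4.
Tautology iff count = 4: no.

0


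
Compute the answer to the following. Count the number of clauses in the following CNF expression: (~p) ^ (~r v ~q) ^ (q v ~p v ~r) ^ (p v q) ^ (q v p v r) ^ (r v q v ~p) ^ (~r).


A CNF formula is a conjunction of clauses.
Clauses are separated by ^.
Counting the conjuncts: 7 clauses.

7


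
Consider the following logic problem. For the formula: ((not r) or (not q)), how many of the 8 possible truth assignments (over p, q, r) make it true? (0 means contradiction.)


Check all 8 assignments:
p=0, q=0, r=0: 1
p=0, q=0, r=1: 1
p=0, q=1, r=0: 1
p=0, q=1, r=1: 0
p=1, q=0, r=0: 1
p=1, q=0, r=1: 1
p=1, q=1, r=0: 1
p=1, q=1, r=1: 0
Count of True = 6

6


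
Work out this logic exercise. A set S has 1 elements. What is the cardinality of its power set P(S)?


The power set of a set with n elements has 2^n elements.
|P(S)| = 2^1 = 2

2


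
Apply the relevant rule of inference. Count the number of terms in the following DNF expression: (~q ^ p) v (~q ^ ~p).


A DNF formula is a disjunction of terms (conjunctions).
Terms are separated by v.
Counting the disjuncts: 2 terms.

2


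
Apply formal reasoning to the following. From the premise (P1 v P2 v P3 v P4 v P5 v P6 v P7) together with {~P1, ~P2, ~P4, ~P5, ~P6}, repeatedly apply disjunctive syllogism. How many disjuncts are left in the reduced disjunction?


Original disjuncts (7): P1, P2, P3, P4, P5, P6, P7
Negated (eliminate): ~P1, ~P2, ~P4, ~P5, ~P6
Remaining disjuncts: P3, P7
Count = 7 - 5 = 2

2


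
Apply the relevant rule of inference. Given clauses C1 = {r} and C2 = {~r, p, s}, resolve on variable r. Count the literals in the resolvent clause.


Remove r from C1 and ~r from C2.
C1 remainder: {}
C2 remainder: {p, s}
Union (resolvent): {p, s}
Resolvent has 2 literal(s).

2


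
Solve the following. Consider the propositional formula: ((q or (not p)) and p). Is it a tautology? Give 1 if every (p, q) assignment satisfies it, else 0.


Check all 4 assignments:
p=0, q=0: 0
p=0, q=1: 0
p=1, q=0: 0
p=1, q=1: 1
Satisfying count = 1/4.
Tautology iff count = 4: no.

0


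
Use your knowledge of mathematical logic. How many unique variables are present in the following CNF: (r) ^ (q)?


Identify each variable that appears in the formula.
Variables found: q, r
Count = 2

2


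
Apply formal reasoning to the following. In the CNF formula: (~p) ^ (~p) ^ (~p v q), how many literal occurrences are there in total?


Counting literals in each clause:
Clause 1: 1 literal(s)
Clause 2: 1 literal(s)
Clause 3: 2 literal(s)
Total = 4

4


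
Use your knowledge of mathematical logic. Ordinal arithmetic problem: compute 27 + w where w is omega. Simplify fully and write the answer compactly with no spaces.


Compute 27 + w.
Ordinal + is associative but NOT commutative; for finite n>0, n + w = w but w + n stays w+n.
Any finite left addend is absorbed by w on the right: 27 + w = w.
Result = w

w


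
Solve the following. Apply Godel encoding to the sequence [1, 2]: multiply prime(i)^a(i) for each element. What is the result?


Encode each element as an exponent of the corresponding prime:
  2^1 = 2
  3^2 = 9
Product = 2 * 9 = 18

18


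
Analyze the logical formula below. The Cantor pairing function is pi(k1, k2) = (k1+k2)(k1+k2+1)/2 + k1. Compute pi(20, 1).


k1 + k2 = 21
(k1+k2)(k1+k2+1)/2 = 21 * 22 / 2 = 231
pi = 231 + 20 = 251

251


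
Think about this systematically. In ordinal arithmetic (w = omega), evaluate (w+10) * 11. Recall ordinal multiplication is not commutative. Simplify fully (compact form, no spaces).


Compute (w+10) * 11.
Ordinal * is associative and left-distributive over +, but NOT commutative; for finite n>1, n*w = w but w*n stays w*n.
(w+10) * 11 = (w+10) repeated 11 times. Each intermediate +10 is absorbed by the following w; only the last survives: w*11+10.
Result = w*11+10

w*11+10


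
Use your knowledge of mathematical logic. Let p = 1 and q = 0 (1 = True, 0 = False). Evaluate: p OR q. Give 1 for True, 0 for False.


p = 1, q = 0
Operation: p OR q
Evaluate: 1 OR 0 = 1

1


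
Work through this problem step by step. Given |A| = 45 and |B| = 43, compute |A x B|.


The Cartesian product A x B contains all ordered pairs (a, b).
|A x B| = |A| * |B| = 45 * 43 = 1935

1935


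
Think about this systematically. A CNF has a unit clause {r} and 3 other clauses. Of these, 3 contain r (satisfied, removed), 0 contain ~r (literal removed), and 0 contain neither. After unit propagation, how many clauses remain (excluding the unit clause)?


Satisfied (removed): 3
Shortened (remain): 0
Unchanged (remain): 0
Remaining = 0 + 0 = 0

0


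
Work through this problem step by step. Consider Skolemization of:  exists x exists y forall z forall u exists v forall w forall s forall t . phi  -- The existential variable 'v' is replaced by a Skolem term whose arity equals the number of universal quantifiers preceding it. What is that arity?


Quantifier prefix: exists x exists y forall z forall u exists v forall w forall s forall t
'v' is existentially quantified at position 5.
Universal variables preceding it: z, u
Skolem function arity = 2

2


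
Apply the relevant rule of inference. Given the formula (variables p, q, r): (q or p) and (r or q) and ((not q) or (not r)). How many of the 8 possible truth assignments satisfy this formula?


Evaluate all 8 assignments for p, q, r:
p=0, q=0, r=0: 0
p=0, q=0, r=1: 0
p=0, q=1, r=0: 1
p=0, q=1, r=1: 0
p=1, q=0, r=0: 0
p=1, q=0, r=1: 1
p=1, q=1, r=0: 1
p=1, q=1, r=1: 0
Satisfying count = 3

3


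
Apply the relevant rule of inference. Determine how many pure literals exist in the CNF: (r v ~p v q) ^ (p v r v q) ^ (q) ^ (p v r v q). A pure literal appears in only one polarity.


Check each variable for pure literal status:
p: mixed (not pure)
q: pure positive
r: pure positive
Pure literal count = 2

2


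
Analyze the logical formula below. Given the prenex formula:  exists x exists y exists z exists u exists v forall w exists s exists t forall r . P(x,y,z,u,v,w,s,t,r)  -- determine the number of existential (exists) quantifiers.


Quantifier prefix: exists x exists y exists z exists u exists v forall w exists s exists t forall r
Mark each quantifier type:
  E E E E E U E E U
Universal count = 2, Existential count = 7
Asked for existential (exists) quantifiers: 7

7


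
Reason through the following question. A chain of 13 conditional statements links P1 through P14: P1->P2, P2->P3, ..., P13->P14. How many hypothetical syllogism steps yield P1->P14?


With 13 implications in a chain connecting 14 propositions:
P1->P2, P2->P3, ..., P13->P14
Steps needed = (number of implications) - 1 = 13 - 1 = 12

12


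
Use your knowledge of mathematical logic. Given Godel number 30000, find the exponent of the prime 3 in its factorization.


Factorize 30000 by dividing by 3 repeatedly.
Division steps: 3 divides 30000 exactly 1 time(s).
Exponent of 3 = 1

1


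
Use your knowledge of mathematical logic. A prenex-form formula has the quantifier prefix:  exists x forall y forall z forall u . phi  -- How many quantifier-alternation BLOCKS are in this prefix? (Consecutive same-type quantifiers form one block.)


Quantifier-type sequence: E A A A  (A=forall, E=exists)
Group into maximal same-type runs:
  Ex1 | Ax3
Number of blocks = 2

2


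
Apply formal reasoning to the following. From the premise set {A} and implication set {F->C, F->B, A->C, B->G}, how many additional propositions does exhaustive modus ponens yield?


Initial facts: {A}
Apply modus ponens to closure:
  A and A->C  =>  C
Final known: {A, C}
New propositions: {C}
Count = 1

1


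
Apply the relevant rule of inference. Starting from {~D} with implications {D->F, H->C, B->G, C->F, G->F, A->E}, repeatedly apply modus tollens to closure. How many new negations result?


Initial negated facts: {~D}
Apply modus tollens to closure:
  (no implication fires)
Final negated: {~D}
New negations: {(none)}
Count = 0

0


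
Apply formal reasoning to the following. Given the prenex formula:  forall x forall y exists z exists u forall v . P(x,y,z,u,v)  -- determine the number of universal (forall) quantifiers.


Quantifier prefix: forall x forall y exists z exists u forall v
Mark each quantifier type:
  U U E E U
Universal count = 3, Existential count = 2
Asked for universal (forall) quantifiers: 3

3


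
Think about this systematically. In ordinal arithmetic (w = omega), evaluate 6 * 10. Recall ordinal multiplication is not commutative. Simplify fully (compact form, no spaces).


Compute 6 * 10.
Ordinal * is associative and left-distributive over +, but NOT commutative; for finite n>1, n*w = w but w*n stays w*n.
Both finite; ordinal * agrees with natural *: 6 * 10 = 60.
Result = 60

60


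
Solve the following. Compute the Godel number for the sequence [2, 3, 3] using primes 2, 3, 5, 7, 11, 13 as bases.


Encode each element as an exponent of the corresponding prime:
  2^2 = 4
  3^3 = 27
  5^3 = 125
Product = 4 * 27 * 125 = 13500

13500


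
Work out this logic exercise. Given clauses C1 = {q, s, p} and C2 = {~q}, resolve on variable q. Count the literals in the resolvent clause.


Remove q from C1 and ~q from C2.
C1 remainder: {s, p}
C2 remainder: {}
Union (resolvent): {p, s}
Resolvent has 2 literal(s).

2


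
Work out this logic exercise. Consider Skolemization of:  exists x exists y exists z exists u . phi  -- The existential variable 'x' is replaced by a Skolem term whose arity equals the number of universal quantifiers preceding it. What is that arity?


Quantifier prefix: exists x exists y exists z exists u
'x' is existentially quantified at position 1.
No universal quantifiers precede it.
Skolem function arity = 0 (a Skolem constant)

0


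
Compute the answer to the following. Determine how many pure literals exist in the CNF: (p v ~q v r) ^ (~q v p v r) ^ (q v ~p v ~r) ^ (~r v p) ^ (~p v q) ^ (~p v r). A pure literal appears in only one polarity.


Check each variable for pure literal status:
p: mixed (not pure)
q: mixed (not pure)
r: mixed (not pure)
Pure literal count = 0

0


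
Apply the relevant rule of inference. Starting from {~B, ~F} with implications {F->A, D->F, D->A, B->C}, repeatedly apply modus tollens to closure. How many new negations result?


Initial negated facts: {~B, ~F}
Apply modus tollens to closure:
  ~F and D->F  =>  ~D
Final negated: {~B, ~D, ~F}
New negations: {~D}
Count = 1

1


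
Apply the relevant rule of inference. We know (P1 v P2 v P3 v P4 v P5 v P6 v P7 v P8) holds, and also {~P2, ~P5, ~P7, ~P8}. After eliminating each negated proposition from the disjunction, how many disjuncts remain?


Original disjuncts (8): P1, P2, P3, P4, P5, P6, P7, P8
Negated (eliminate): ~P2, ~P5, ~P7, ~P8
Remaining disjuncts: P1, P3, P4, P6
Count = 8 - 4 = 4

4


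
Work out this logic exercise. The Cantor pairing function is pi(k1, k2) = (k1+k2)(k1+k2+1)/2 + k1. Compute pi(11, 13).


k1 + k2 = 24
(k1+k2)(k1+k2+1)/2 = 24 * 25 / 2 = 300
pi = 300 + 11 = 311

311


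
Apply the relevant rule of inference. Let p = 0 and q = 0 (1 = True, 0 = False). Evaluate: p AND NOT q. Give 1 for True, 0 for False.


p = 0, q = 0
Operation: p AND NOT q
Evaluate: 0 AND NOT 0 = 0

0


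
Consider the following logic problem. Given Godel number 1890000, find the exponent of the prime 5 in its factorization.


Factorize 1890000 by dividing by 5 repeatedly.
Division steps: 5 divides 1890000 exactly 4 time(s).
Exponent of 5 = 4

4


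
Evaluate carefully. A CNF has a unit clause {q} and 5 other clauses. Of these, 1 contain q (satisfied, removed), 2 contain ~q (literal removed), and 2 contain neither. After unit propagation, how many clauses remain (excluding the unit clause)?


Satisfied (removed): 1
Shortened (remain): 2
Unchanged (remain): 2
Remaining = 2 + 2 = 4

4


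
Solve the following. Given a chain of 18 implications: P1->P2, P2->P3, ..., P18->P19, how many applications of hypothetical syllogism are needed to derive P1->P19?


With 18 implications in a chain connecting 19 propositions:
P1->P2, P2->P3, ..., P18->P19
Steps needed = (number of implications) - 1 = 18 - 1 = 17

17


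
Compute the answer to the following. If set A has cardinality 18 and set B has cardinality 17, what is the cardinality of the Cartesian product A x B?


The Cartesian product A x B contains all ordered pairs (a, b).
|A x B| = |A| * |B| = 18 * 17 = 306

306


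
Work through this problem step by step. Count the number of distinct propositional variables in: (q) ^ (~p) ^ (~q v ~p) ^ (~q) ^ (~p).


Identify each variable that appears in the formula.
Variables found: p, q
Count = 2

2


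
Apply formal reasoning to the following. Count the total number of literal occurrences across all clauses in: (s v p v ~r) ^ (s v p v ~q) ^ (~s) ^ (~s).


Counting literals in each clause:
Clause 1: 3 literal(s)
Clause 2: 3 literal(s)
Clause 3: 1 literal(s)
Clause 4: 1 literal(s)
Total = 8

8


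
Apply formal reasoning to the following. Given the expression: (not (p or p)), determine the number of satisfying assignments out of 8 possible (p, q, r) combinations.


Check all 8 assignments:
p=0, q=0, r=0: 1
p=0, q=0, r=1: 1
p=0, q=1, r=0: 1
p=0, q=1, r=1: 1
p=1, q=0, r=0: 0
p=1, q=0, r=1: 0
p=1, q=1, r=0: 0
p=1, q=1, r=1: 0
Count of True = 4

4


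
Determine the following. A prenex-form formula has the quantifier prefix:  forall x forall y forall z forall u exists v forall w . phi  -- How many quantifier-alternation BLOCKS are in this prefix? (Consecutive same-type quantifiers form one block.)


Quantifier-type sequence: A A A A E A  (A=forall, E=exists)
Group into maximal same-type runs:
  Ax4 | Ex1 | Ax1
Number of blocks = 3

3


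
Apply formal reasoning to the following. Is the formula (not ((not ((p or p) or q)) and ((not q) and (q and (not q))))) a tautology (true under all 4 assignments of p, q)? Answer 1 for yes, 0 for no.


Check all 4 assignments:
p=0, q=0: 1
p=0, q=1: 1
p=1, q=0: 1
p=1, q=1: 1
Satisfying count = 4/4.
Tautology iff count = 4: yes.

1


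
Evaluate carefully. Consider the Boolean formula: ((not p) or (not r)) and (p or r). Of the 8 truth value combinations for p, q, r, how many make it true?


Evaluate all 8 assignments for p, q, r:
p=0, q=0, r=0: 0
p=0, q=0, r=1: 1
p=0, q=1, r=0: 0
p=0, q=1, r=1: 1
p=1, q=0, r=0: 1
p=1, q=0, r=1: 0
p=1, q=1, r=0: 1
p=1, q=1, r=1: 0
Satisfying count = 4

4


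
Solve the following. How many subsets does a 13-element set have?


The power set of a set with n elements has 2^n elements.
|P(S)| = 2^13 = 8192

8192


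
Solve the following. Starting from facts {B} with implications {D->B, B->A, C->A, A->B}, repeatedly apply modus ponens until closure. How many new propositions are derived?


Initial facts: {B}
Apply modus ponens to closure:
  B and B->A  =>  A
Final known: {A, B}
New propositions: {A}
Count = 1

1


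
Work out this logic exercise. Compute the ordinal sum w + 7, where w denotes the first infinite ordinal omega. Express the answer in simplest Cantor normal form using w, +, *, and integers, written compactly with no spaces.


Compute w + 7.
Ordinal + is associative but NOT commutative; for finite n>0, n + w = w but w + n stays w+n.
w + 7 is already in normal form (a successor ordinal beyond w).
Result = w+7

w+7


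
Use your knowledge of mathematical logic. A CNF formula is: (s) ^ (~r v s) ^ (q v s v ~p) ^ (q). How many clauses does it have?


A CNF formula is a conjunction of clauses.
Clauses are separated by ^.
Counting the conjuncts: 4 clauses.

4


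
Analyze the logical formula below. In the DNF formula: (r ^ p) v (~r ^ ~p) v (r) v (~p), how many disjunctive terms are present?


A DNF formula is a disjunction of terms (conjunctions).
Terms are separated by v.
Counting the disjuncts: 4 terms.

4


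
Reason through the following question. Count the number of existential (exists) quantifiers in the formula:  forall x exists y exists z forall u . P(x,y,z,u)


Quantifier prefix: forall x exists y exists z forall u
Mark each quantifier type:
  U E E U
Universal count = 2, Existential count = 2
Asked for existential (exists) quantifiers: 2

2


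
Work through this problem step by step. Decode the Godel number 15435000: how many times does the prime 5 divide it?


Factorize 15435000 by dividing by 5 repeatedly.
Division steps: 5 divides 15435000 exactly 4 time(s).
Exponent of 5 = 4

4


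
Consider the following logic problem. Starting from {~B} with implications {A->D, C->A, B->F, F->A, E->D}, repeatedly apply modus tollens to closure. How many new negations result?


Initial negated facts: {~B}
Apply modus tollens to closure:
  (no implication fires)
Final negated: {~B}
New negations: {(none)}
Count = 0

0


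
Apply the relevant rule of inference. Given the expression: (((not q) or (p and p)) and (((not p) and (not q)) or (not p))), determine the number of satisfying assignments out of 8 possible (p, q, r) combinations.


Check all 8 assignments:
p=0, q=0, r=0: 1
p=0, q=0, r=1: 1
p=0, q=1, r=0: 0
p=0, q=1, r=1: 0
p=1, q=0, r=0: 0
p=1, q=0, r=1: 0
p=1, q=1, r=0: 0
p=1, q=1, r=1: 0
Count of True = 2

2


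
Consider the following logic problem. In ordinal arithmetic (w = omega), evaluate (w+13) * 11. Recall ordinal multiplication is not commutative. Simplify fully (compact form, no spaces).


Compute (w+13) * 11.
Ordinal * is associative and left-distributive over +, but NOT commutative; for finite n>1, n*w = w but w*n stays w*n.
(w+13) * 11 = (w+13) repeated 11 times. Each intermediate +13 is absorbed by the following w; only the last survives: w*11+13.
Result = w*11+13

w*11+13


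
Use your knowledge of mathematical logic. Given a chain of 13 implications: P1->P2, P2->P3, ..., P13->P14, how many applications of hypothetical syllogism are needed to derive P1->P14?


With 13 implications in a chain connecting 14 propositions:
P1->P2, P2->P3, ..., P13->P14
Steps needed = (number of implications) - 1 = 13 - 1 = 12

12


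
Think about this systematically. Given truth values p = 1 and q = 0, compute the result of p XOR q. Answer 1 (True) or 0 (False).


p = 1, q = 0
Operation: p XOR q
Evaluate: 1 XOR 0 = 1

1


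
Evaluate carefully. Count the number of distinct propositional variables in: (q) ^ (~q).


Identify each variable that appears in the formula.
Variables found: q
Count = 1

1


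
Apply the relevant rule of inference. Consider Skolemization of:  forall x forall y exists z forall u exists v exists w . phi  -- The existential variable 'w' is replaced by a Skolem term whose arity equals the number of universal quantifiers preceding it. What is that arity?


Quantifier prefix: forall x forall y exists z forall u exists v exists w
'w' is existentially quantified at position 6.
Universal variables preceding it: x, y, u
Skolem function arity = 3

3


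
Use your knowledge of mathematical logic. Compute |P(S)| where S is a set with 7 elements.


The power set of a set with n elements has 2^n elements.
|P(S)| = 2^7 = 128

128


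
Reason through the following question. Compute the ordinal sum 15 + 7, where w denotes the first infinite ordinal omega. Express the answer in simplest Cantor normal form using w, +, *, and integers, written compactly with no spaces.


Compute 15 + 7.
Ordinal + is associative but NOT commutative; for finite n>0, n + w = w but w + n stays w+n.
Both operands finite; ordinal + agrees with natural +: 15 + 7 = 22.
Result = 22

22


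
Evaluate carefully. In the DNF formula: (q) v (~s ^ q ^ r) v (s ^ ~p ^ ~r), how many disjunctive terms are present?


A DNF formula is a disjunction of terms (conjunctions).
Terms are separated by v.
Counting the disjuncts: 3 terms.

3


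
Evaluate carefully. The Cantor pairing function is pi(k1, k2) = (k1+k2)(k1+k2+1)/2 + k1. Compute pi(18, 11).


k1 + k2 = 29
(k1+k2)(k1+k2+1)/2 = 29 * 30 / 2 = 435
pi = 435 + 18 = 453

453


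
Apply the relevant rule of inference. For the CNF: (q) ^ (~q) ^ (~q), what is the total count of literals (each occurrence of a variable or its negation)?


Counting literals in each clause:
Clause 1: 1 literal(s)
Clause 2: 1 literal(s)
Clause 3: 1 literal(s)
Total = 3

3


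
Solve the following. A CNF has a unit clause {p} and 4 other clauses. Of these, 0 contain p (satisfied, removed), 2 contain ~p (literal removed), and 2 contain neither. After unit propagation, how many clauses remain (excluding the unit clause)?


Satisfied (removed): 0
Shortened (remain): 2
Unchanged (remain): 2
Remaining = 2 + 2 = 4

4


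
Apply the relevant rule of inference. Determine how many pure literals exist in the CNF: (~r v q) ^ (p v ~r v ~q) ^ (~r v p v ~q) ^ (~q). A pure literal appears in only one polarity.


Check each variable for pure literal status:
p: pure positive
q: mixed (not pure)
r: pure negative
Pure literal count = 2

2


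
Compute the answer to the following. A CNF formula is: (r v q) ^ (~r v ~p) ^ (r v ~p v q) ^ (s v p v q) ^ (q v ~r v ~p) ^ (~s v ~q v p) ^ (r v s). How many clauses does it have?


A CNF formula is a conjunction of clauses.
Clauses are separated by ^.
Counting the conjuncts: 7 clauses.

7


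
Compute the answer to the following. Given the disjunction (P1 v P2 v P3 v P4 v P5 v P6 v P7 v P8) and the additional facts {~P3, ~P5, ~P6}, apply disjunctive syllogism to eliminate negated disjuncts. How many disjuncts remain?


Original disjuncts (8): P1, P2, P3, P4, P5, P6, P7, P8
Negated (eliminate): ~P3, ~P5, ~P6
Remaining disjuncts: P1, P2, P4, P7, P8
Count = 8 - 3 = 5

5


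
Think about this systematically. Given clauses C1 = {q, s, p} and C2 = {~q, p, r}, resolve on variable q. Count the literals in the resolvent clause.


Remove q from C1 and ~q from C2.
C1 remainder: {s, p}
C2 remainder: {p, r}
Union (resolvent): {p, r, s}
Resolvent has 3 literal(s).

3


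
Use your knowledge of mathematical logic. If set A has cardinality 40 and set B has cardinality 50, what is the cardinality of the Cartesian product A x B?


The Cartesian product A x B contains all ordered pairs (a, b).
|A x B| = |A| * |B| = 40 * 50 = 2000

2000


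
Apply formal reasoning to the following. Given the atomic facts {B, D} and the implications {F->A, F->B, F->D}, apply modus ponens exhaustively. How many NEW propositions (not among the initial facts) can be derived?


Initial facts: {B, D}
Apply modus ponens to closure:
  (no implication fires)
Final known: {B, D}
New propositions: {(none)}
Count = 0

0


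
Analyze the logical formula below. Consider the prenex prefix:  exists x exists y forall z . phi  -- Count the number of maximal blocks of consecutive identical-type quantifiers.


Quantifier-type sequence: E E A  (A=forall, E=exists)
Group into maximal same-type runs:
  Ex2 | Ax1
Number of blocks = 2

2


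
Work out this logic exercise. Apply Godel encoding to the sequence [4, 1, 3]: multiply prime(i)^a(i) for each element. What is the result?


Encode each element as an exponent of the corresponding prime:
  2^4 = 16
  3^1 = 3
  5^3 = 125
Product = 16 * 3 * 125 = 6000

6000


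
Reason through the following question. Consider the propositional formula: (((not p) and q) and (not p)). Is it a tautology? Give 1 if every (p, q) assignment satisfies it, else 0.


Check all 4 assignments:
p=0, q=0: 0
p=0, q=1: 1
p=1, q=0: 0
p=1, q=1: 0
Satisfying count = 1/4.
Tautology iff count = 4: no.

0


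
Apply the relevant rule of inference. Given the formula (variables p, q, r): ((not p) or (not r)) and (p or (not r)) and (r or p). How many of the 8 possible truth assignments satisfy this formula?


Evaluate all 8 assignments for p, q, r:
p=0, q=0, r=0: 0
p=0, q=0, r=1: 0
p=0, q=1, r=0: 0
p=0, q=1, r=1: 0
p=1, q=0, r=0: 1
p=1, q=0, r=1: 0
p=1, q=1, r=0: 1
p=1, q=1, r=1: 0
Satisfying count = 2

2


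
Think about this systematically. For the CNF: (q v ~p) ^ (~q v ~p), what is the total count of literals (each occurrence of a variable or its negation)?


Counting literals in each clause:
Clause 1: 2 literal(s)
Clause 2: 2 literal(s)
Total = 4

4


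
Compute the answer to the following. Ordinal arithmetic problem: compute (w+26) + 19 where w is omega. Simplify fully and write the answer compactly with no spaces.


Compute (w+26) + 19.
Ordinal + is associative but NOT commutative; for finite n>0, n + w = w but w + n stays w+n.
By associativity: (w+26) + 19 = w + (26+19) = w+45.
Result = w+45

w+45


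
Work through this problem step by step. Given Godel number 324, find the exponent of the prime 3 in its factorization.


Factorize 324 by dividing by 3 repeatedly.
Division steps: 3 divides 324 exactly 4 time(s).
Exponent of 3 = 4

4


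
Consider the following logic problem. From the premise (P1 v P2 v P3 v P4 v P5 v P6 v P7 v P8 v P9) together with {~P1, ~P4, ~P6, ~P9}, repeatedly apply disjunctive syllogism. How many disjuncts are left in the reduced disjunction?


Original disjuncts (9): P1, P2, P3, P4, P5, P6, P7, P8, P9
Negated (eliminate): ~P1, ~P4, ~P6, ~P9
Remaining disjuncts: P2, P3, P5, P7, P8
Count = 9 - 4 = 5

5


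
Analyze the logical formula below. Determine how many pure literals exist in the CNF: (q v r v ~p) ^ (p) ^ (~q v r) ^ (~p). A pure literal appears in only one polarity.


Check each variable for pure literal status:
p: mixed (not pure)
q: mixed (not pure)
r: pure positive
Pure literal count = 1

1


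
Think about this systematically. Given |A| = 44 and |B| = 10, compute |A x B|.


The Cartesian product A x B contains all ordered pairs (a, b).
|A x B| = |A| * |B| = 44 * 10 = 440

440


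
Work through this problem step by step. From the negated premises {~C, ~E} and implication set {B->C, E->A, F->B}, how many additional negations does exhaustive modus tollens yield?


Initial negated facts: {~C, ~E}
Apply modus tollens to closure:
  ~C and B->C  =>  ~B
  ~B and F->B  =>  ~F
Final negated: {~B, ~C, ~E, ~F}
New negations: {~B, ~F}
Count = 2

2


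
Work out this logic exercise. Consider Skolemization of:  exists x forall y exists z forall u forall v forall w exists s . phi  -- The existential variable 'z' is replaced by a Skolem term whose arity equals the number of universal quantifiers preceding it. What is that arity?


Quantifier prefix: exists x forall y exists z forall u forall v forall w exists s
'z' is existentially quantified at position 3.
Universal variables preceding it: y
Skolem function arity = 1

1


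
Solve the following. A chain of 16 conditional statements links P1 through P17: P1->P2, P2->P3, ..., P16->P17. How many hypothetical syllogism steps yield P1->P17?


With 16 implications in a chain connecting 17 propositions:
P1->P2, P2->P3, ..., P16->P17
Steps needed = (number of implications) - 1 = 16 - 1 = 15

15


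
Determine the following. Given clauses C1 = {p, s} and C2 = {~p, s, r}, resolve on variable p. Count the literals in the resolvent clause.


Remove p from C1 and ~p from C2.
C1 remainder: {s}
C2 remainder: {s, r}
Union (resolvent): {r, s}
Resolvent has 2 literal(s).

2


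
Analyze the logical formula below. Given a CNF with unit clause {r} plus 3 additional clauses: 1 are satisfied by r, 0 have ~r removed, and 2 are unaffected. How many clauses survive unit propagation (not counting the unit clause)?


Satisfied (removed): 1
Shortened (remain): 0
Unchanged (remain): 2
Remaining = 0 + 2 = 2

2


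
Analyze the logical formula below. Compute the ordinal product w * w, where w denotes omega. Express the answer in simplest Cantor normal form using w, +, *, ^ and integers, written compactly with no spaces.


Compute w * w.
Ordinal * is associative and left-distributive over +, but NOT commutative; for finite n>1, n*w = w but w*n stays w*n.
w * w = w^2 by definition.
Result = w^2

w^2


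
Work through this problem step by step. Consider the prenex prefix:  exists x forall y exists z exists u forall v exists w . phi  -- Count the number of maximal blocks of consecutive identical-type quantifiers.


Quantifier-type sequence: E A E E A E  (A=forall, E=exists)
Group into maximal same-type runs:
  Ex1 | Ax1 | Ex2 | Ax1 | Ex1
Number of blocks = 5

5
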